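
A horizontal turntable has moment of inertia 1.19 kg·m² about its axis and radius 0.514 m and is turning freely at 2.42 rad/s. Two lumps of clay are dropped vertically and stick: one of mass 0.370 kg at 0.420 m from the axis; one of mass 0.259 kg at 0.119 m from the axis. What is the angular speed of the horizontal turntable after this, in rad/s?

The added mass arrives with no angular momentum about the axis, and any external torque about the axis is negligible, so the system's angular momentum is conserved.
Added inertia Σmr² = (0.370)(0.420)² + (0.259)(0.119)² = 0.06894 kg·m²; I_f = 1.190 + 0.06894 = 1.259 kg·m².
ω_f = I_p ω_i / I_f = (1.190)(2.42) / 1.259 = 2.287 rad/s.

ω_f ≈ 2.29 rad/s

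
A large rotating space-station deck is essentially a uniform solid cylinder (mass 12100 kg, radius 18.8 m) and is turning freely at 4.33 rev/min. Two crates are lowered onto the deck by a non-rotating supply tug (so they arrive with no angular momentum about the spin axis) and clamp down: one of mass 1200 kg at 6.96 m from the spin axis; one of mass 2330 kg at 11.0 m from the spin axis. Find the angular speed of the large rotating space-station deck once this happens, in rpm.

ω_f ≈ 3.74 rpm

No external torque acts about the spin axis; L_before = L_after.
I_p = ½(12100)(18.8)² = 2.138e+06 kg·m².
Added inertia Σmr² = (1200)(6.96)² + (2330)(11.0)² = 3.401e+05 kg·m²; I_f = 2.138e+06 + 3.401e+05 = 2.478e+06 kg·m².
ω_f = I_p ω_i / I_f = (2.138e+06)(4.33) / 2.478e+06 = 3.736 rpm.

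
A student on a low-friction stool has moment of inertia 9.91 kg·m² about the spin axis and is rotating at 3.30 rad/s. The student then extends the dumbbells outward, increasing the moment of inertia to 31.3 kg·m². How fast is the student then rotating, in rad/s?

No external torque acts about the spin axis, so angular momentum is conserved.
ω₂ = I₁ω₁ / I₂ = (9.910)(3.30 rad/s) / (31.30) = 1.045 rad/s.

ω₂ ≈ 1.04 rad/s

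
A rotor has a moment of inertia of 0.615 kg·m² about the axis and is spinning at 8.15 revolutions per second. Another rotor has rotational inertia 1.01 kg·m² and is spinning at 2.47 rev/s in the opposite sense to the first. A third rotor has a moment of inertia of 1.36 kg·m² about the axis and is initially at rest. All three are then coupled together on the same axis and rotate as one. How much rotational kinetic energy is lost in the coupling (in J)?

No external torque acts about the common axis, so total angular momentum is conserved.
Taking A's sense as positive: L = (0.6150)(8.15) − (1.010)(2.47) = 2.518 kg·m²·rev/s.
Combined I = 0.6150 + 1.010 + 1.360 = 2.985 kg·m².
ω_f = L / I = 2.518 / 2.985 = 0.8434 rev/s.
KE_i = ½ΣIω² = 928.0 J; KE_f = ½(2.985)(5.299)² = 41.91 J.

ΔKE lost ≈ 886 J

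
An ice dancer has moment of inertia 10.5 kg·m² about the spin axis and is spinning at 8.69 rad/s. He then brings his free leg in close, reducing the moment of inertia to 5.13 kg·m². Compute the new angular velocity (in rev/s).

ω₂ ≈ 2.83 rev/s

Angular momentum about the spin axis is conserved since the torque about it is zero.
ω₂ = I₁ω₁ / I₂ = (10.50)(8.69 rad/s) / (5.130) = 17.79 rad/s = 2.831 rev/s.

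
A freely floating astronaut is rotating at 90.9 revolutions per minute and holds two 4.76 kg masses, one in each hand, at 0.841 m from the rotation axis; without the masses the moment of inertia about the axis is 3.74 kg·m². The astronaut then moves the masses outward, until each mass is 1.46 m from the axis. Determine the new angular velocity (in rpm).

With no external torque about the axis, L is conserved: I₁ω₁ = I₂ω₂.
I₁ = 3.74 + 2(4.76)(0.841)² = 10.47 kg·m²; I₂ = 3.74 + 2(4.76)(1.46)² = 24.03 kg·m².
ω₂ = I₁ω₁ / I₂ = (10.47)(90.9 rpm) / (24.03) = 39.61 rpm.

ω₂ ≈ 39.6 rpm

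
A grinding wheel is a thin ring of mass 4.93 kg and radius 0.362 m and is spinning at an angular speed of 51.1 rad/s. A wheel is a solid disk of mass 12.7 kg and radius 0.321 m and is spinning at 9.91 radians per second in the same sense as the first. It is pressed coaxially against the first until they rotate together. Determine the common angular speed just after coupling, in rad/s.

|ω_f| ≈ 30.4 rad/s

No external torque acts about the common axis, so total angular momentum is conserved.
Moments of inertia: I_A = (4.93)(0.362)² = 0.6460 kg·m²; I_B = ½(12.7)(0.321)² = 0.6543 kg·m².
Taking A's sense as positive: L = (0.6460)(51.1) + (0.6543)(9.91) = 39.50 kg·m²·rad/s.
Combined I = 0.6460 + 0.6543 = 1.300 kg·m².
ω_f = L / I = 39.50 / 1.300 = 30.37 rad/s.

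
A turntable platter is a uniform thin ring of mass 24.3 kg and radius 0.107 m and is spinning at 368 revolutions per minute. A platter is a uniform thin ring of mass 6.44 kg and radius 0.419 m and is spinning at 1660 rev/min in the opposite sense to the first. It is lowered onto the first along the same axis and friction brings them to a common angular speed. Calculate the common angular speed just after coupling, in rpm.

|ω_f| ≈ 1260 rpm

No external torque acts about the common axis, so total angular momentum is conserved.
Moments of inertia: I_A = (24.3)(0.107)² = 0.2782 kg·m²; I_B = (6.44)(0.419)² = 1.131 kg·m².
Taking A's sense as positive: L = (0.2782)(368) − (1.131)(1660) = -1774 kg·m²·rpm.
Combined I = 0.2782 + 1.131 = 1.409 kg·m².
ω_f = L / I = -1774 / 1.409 = -1260 rpm.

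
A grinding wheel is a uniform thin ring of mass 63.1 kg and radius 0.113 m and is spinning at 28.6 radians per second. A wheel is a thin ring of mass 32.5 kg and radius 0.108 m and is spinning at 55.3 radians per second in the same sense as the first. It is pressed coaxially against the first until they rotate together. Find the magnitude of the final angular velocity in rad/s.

|ω_f| ≈ 37.1 rad/s

No external torque acts about the common axis, so total angular momentum is conserved.
Moments of inertia: I_A = (63.1)(0.113)² = 0.8057 kg·m²; I_B = (32.5)(0.108)² = 0.3791 kg·m².
Taking A's sense as positive: L = (0.8057)(28.6) + (0.3791)(55.3) = 44.01 kg·m²·rad/s.
Combined I = 0.8057 + 0.3791 = 1.185 kg·m².
ω_f = L / I = 44.01 / 1.185 = 37.14 rad/s.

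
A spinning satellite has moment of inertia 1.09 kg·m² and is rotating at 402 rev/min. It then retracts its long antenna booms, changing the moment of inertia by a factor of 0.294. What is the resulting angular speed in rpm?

With no external torque about the axis, L is conserved: I₁ω₁ = I₂ω₂.
I₂ = 0.294 × 1.09 = 0.3205 kg·m².
ω₂ = I₁ω₁ / I₂ = (1.090)(402 rpm) / (0.3205) = 1367 rpm.

ω₂ ≈ 1370 rpm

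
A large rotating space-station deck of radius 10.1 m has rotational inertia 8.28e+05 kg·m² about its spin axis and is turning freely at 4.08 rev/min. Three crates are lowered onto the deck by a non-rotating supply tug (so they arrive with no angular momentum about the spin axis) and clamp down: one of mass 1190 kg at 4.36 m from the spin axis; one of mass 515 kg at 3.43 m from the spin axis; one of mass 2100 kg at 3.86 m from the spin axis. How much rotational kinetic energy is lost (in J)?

The added mass arrives with no angular momentum about the spin axis, and any external torque about the spin axis is negligible, so the system's angular momentum is conserved.
Added inertia Σmr² = (1190)(4.36)² + (515)(3.43)² + (2100)(3.86)² = 59970 kg·m²; I_f = 8.280e+05 + 59970 = 8.880e+05 kg·m².
ω_f = I_p ω_i / I_f = (8.280e+05)(4.08) / 8.880e+05 = 3.804 rpm.
KE_i = ½(8.280e+05)(0.4273 rad/s)² = 75570 J; KE_f = ½(8.880e+05)(0.3984)² = 70470 J.

energy lost ≈ 5100 J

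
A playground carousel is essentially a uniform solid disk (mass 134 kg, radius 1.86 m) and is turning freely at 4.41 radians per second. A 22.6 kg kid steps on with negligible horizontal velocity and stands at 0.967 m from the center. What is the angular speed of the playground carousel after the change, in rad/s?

ω_f ≈ 4.04 rad/s

No external torque acts about the center; L_before = L_after.
I_p = ½(134)(1.86)² = 231.8 kg·m².
Added inertia Σmr² = (22.6)(0.967)² = 21.13 kg·m²; I_f = 231.8 + 21.13 = 252.9 kg·m².
ω_f = I_p ω_i / I_f = (231.8)(4.41) / 252.9 = 4.042 rad/s.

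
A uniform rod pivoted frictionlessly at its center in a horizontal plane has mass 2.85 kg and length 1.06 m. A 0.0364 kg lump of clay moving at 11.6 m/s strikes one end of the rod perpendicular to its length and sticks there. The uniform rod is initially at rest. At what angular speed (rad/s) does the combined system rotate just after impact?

|ω_f| ≈ 0.808 rad/s

The axle reaction passes through the pivot and exerts no torque about it; angular momentum about the pivot is conserved through the impact.
I_p = (1/12)(2.85)(1.06)² = 0.2669 kg·m². Taking the sense of the lump of clay's angular momentum as positive, L_{lump} = m v R = (0.0364)(11.6)(1.06/2) = 0.2238 kg·m²/s.
L_i = 0 + 0.2238 = 0.2238 kg·m²/s.
After sticking, I_f = I_p + m R² = 0.2669 + (0.0364)(1.06/2)² = 0.2771 kg·m².
ω_f = L_i / I_f = 0.2238 / 0.2771 = 0.8077 rad/s.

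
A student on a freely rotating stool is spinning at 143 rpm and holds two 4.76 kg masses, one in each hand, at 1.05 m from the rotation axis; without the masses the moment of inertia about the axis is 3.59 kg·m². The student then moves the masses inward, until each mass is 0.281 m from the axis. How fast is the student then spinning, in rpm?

ω₂ ≈ 464 rpm

No external torque acts about the spin axis, so angular momentum is conserved.
I₁ = 3.59 + 2(4.76)(1.05)² = 14.09 kg·m²; I₂ = 3.59 + 2(4.76)(0.281)² = 4.342 kg·m².
ω₂ = I₁ω₁ / I₂ = (14.09)(143 rpm) / (4.342) = 463.9 rpm.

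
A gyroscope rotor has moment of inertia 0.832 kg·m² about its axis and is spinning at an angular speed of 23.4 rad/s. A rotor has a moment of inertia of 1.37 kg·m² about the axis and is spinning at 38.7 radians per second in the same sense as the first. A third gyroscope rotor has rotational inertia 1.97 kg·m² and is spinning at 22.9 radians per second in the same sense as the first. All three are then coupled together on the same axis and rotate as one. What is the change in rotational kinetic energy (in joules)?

No external torque acts about the common axis, so total angular momentum is conserved.
Taking A's sense as positive: L = (0.8320)(23.4) + (1.370)(38.7) + (1.970)(22.9) = 117.6 kg·m²·rad/s.
Combined I = 0.8320 + 1.370 + 1.970 = 4.172 kg·m².
ω_f = L / I = 117.6 / 4.172 = 28.19 rad/s.
KE_i = ½ΣIω² = 1770 J; KE_f = ½(4.172)(28.19)² = 1657 J.

ΔKE ≈ -113 J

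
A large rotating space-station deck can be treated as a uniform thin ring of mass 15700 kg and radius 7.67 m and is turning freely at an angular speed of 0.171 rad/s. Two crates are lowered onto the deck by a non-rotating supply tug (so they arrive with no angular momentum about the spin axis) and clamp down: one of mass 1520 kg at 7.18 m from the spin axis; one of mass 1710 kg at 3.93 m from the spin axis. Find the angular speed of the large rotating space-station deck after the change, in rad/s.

ω_f ≈ 0.154 rad/s

No external torque acts about the spin axis; L_before = L_after.
I_p = (15700)(7.67)² = 9.236e+05 kg·m².
Added inertia Σmr² = (1520)(7.18)² + (1710)(3.93)² = 1.048e+05 kg·m²; I_f = 9.236e+05 + 1.048e+05 = 1.028e+06 kg·m².
ω_f = I_p ω_i / I_f = (9.236e+05)(0.171) / 1.028e+06 = 0.1536 rad/s.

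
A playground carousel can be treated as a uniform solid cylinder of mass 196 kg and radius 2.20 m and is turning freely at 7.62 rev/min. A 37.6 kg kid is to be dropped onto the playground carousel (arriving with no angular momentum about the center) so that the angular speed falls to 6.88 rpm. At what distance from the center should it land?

r ≈ 1.16 m

The added mass arrives with no angular momentum about the center, and any external torque about the center is negligible, so the system's angular momentum is conserved.
I_p = ½(196)(2.20)² = 474.3 kg·m².
I_p ω_i = (I_p + m r²) ω_f ⇒ m r² = I_p(ω_i/ω_f − 1) = 474.3(7.62/6.88 − 1) = 51.02 kg·m².
r = √(51.02/37.6) = 1.165 m.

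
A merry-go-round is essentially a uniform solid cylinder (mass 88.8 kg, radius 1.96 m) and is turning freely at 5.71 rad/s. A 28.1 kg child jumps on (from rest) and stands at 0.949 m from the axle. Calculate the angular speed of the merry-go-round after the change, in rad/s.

ω_f ≈ 4.97 rad/s

No external torque acts about the axle; L_before = L_after.
I_p = ½(88.8)(1.96)² = 170.6 kg·m².
Added inertia Σmr² = (28.1)(0.949)² = 25.31 kg·m²; I_f = 170.6 + 25.31 = 195.9 kg·m².
ω_f = I_p ω_i / I_f = (170.6)(5.71) / 195.9 = 4.972 rad/s.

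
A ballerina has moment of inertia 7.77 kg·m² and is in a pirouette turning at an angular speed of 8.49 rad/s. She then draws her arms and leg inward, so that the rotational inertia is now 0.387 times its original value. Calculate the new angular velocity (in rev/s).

ω₂ ≈ 3.49 rev/s

No external torque acts about the spin axis, so angular momentum is conserved.
I₂ = 0.387 × 7.77 = 3.007 kg·m².
ω₂ = I₁ω₁ / I₂ = (7.770)(8.49 rad/s) / (3.007) = 21.94 rad/s = 3.492 rev/s.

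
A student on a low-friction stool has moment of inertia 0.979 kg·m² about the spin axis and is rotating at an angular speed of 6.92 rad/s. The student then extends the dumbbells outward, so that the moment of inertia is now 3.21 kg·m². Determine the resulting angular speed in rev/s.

ω₂ ≈ 0.336 rev/s

With no external torque about the axis, L is conserved: I₁ω₁ = I₂ω₂.
ω₂ = I₁ω₁ / I₂ = (0.9790)(6.92 rad/s) / (3.210) = 2.110 rad/s = 0.3359 rev/s.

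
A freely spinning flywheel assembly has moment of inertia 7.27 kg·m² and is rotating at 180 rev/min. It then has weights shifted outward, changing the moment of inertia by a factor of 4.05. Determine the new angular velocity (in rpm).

No external torque acts about the spin axis, so angular momentum is conserved.
I₂ = 4.05 × 7.27 = 29.44 kg·m².
ω₂ = I₁ω₁ / I₂ = (7.270)(180 rpm) / (29.44) = 44.44 rpm.

ω₂ ≈ 44.4 rpm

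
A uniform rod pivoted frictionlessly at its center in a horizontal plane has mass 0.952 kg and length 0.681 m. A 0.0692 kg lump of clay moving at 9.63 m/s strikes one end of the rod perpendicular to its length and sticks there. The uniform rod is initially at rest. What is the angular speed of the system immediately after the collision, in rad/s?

About the pivot the impulsive forces during the collision are internal, so angular momentum about that axis is conserved.
I_p = (1/12)(0.952)(0.681)² = 0.03679 kg·m². Taking the sense of the lump of clay's angular momentum as positive, L_{lump} = m v R = (0.0692)(9.63)(0.681/2) = 0.2269 kg·m²/s.
L_i = 0 + 0.2269 = 0.2269 kg·m²/s.
After sticking, I_f = I_p + m R² = 0.03679 + (0.0692)(0.681/2)² = 0.04481 kg·m².
ω_f = L_i / I_f = 0.2269 / 0.04481 = 5.063 rad/s.

|ω_f| ≈ 5.06 rad/s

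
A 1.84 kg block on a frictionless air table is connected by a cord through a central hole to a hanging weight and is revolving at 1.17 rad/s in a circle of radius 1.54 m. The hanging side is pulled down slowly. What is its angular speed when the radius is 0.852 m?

No torque about the axis ⇒ m r₁² ω₁ = m r₂² ω₂.
ω₂ = ω₁ (r₁/r₂)² = (1.17)(1.54/0.852)² = 3.823 rad/s.

ω₂ ≈ 3.82 rad/s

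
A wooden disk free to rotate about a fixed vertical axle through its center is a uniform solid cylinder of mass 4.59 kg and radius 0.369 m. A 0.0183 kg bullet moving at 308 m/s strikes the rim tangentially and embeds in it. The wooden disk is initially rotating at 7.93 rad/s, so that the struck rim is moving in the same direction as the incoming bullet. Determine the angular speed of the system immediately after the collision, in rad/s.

|ω_f| ≈ 14.5 rad/s

About the axle the impulsive forces during the collision are internal, so angular momentum about that axis is conserved.
I_p = ½(4.59)(0.369)² = 0.3125 kg·m². Taking the sense of the bullet's angular momentum as positive, L_{bullet} = m v R = (0.0183)(308)(0.369) = 2.080 kg·m²/s.
L_i = +I_p ω_p + m v R = +(0.3125)(7.93) + 2.080 = 4.558 kg·m²/s.
After sticking, I_f = I_p + m R² = 0.3125 + (0.0183)(0.369)² = 0.3150 kg·m².
ω_f = L_i / I_f = 4.558 / 0.3150 = 14.47 rad/s.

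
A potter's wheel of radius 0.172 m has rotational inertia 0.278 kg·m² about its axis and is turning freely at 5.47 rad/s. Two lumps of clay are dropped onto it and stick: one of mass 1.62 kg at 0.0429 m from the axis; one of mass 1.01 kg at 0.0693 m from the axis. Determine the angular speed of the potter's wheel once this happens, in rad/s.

ω_f ≈ 5.32 rad/s

The added mass arrives with no angular momentum about the axis, and any external torque about the axis is negligible, so the system's angular momentum is conserved.
Added inertia Σmr² = (1.62)(0.0429)² + (1.01)(0.0693)² = 0.007832 kg·m²; I_f = 0.2780 + 0.007832 = 0.2858 kg·m².
ω_f = I_p ω_i / I_f = (0.2780)(5.47) / 0.2858 = 5.320 rad/s.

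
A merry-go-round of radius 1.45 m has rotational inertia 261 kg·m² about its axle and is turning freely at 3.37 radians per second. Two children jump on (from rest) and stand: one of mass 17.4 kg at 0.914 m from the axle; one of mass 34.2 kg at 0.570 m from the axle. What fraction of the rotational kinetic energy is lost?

No external torque acts about the axle; L_before = L_after.
Added inertia Σmr² = (17.4)(0.914)² + (34.2)(0.570)² = 25.65 kg·m²; I_f = 261.0 + 25.65 = 286.6 kg·m².
ω_f = I_p ω_i / I_f = (261.0)(3.37) / 286.6 = 3.068 rad/s.
KE_i = ½(261.0)(3.370 rad/s)² = 1482 J; KE_f = ½(286.6)(3.068)² = 1349 J.
Fraction lost = 0.08947.

fraction ≈ 0.0895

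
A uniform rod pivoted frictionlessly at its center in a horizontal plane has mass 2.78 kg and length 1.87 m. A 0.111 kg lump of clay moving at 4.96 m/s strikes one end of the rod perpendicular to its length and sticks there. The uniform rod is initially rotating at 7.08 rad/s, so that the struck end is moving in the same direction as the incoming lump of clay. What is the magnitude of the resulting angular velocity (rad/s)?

|ω_f| ≈ 6.89 rad/s

About the pivot the impulsive forces during the collision are internal, so angular momentum about that axis is conserved.
I_p = (1/12)(2.78)(1.87)² = 0.8101 kg·m². Taking the sense of the lump of clay's angular momentum as positive, L_{lump} = m v R = (0.111)(4.96)(1.87/2) = 0.5148 kg·m²/s.
L_i = +I_p ω_p + m v R = +(0.8101)(7.08) + 0.5148 = 6.250 kg·m²/s.
After sticking, I_f = I_p + m R² = 0.8101 + (0.111)(1.87/2)² = 0.9072 kg·m².
ω_f = L_i / I_f = 6.250 / 0.9072 = 6.890 rad/s.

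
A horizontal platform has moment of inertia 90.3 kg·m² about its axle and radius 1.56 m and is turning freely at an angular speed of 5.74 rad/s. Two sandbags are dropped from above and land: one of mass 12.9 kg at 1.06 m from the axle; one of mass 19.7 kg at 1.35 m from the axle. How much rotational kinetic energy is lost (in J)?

The added mass arrives with no angular momentum about the axle, and any external torque about the axle is negligible, so the system's angular momentum is conserved.
Added inertia Σmr² = (12.9)(1.06)² + (19.7)(1.35)² = 50.40 kg·m²; I_f = 90.30 + 50.40 = 140.7 kg·m².
ω_f = I_p ω_i / I_f = (90.30)(5.74) / 140.7 = 3.684 rad/s.
KE_i = ½(90.30)(5.740 rad/s)² = 1488 J; KE_f = ½(140.7)(3.684)² = 954.7 J.

energy lost ≈ 533 J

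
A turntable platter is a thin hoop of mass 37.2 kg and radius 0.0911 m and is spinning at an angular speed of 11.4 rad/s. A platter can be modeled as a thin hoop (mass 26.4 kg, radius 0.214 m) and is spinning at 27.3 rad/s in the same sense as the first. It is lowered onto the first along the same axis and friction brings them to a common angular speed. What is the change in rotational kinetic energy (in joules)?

No external torque acts about the common axis, so total angular momentum is conserved.
Moments of inertia: I_A = (37.2)(0.0911)² = 0.3087 kg·m²; I_B = (26.4)(0.214)² = 1.209 kg·m².
Taking A's sense as positive: L = (0.3087)(11.4) + (1.209)(27.3) = 36.53 kg·m²·rad/s.
Combined I = 0.3087 + 1.209 = 1.518 kg·m².
ω_f = L / I = 36.53 / 1.518 = 24.07 rad/s.
KE_i = ½ΣIω² = 470.6 J; KE_f = ½(1.518)(24.07)² = 439.5 J.

ΔKE ≈ -31.1 J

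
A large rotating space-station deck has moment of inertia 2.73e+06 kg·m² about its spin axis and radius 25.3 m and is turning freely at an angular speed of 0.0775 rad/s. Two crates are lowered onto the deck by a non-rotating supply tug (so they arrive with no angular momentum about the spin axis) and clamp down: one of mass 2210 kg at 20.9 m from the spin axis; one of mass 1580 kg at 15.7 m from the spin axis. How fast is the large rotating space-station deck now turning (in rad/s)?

ω_f ≈ 0.0518 rad/s

No external torque acts about the spin axis; L_before = L_after.
Added inertia Σmr² = (2210)(20.9)² + (1580)(15.7)² = 1.355e+06 kg·m²; I_f = 2.730e+06 + 1.355e+06 = 4.085e+06 kg·m².
ω_f = I_p ω_i / I_f = (2.730e+06)(0.0775) / 4.085e+06 = 0.05180 rad/s.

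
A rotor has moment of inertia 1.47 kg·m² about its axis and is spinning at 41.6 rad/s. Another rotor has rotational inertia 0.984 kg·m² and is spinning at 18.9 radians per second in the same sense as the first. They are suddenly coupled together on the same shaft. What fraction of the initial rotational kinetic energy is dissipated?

fraction ≈ 0.105

No external torque acts about the common axis, so total angular momentum is conserved.
Taking A's sense as positive: L = (1.470)(41.6) + (0.9840)(18.9) = 79.75 kg·m²·rad/s.
Combined I = 1.470 + 0.9840 = 2.454 kg·m².
ω_f = L / I = 79.75 / 2.454 = 32.50 rad/s.
KE_i = ½ΣIω² = 1448 J; KE_f = ½(2.454)(32.50)² = 1296 J.
Fraction dissipated = (KE_i − KE_f)/KE_i = 0.1049.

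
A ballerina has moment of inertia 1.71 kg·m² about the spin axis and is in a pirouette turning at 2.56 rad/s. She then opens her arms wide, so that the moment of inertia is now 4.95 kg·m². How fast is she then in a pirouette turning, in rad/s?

With no external torque about the axis, L is conserved: I₁ω₁ = I₂ω₂.
ω₂ = I₁ω₁ / I₂ = (1.710)(2.56 rad/s) / (4.950) = 0.8844 rad/s.

ω₂ ≈ 0.884 rad/s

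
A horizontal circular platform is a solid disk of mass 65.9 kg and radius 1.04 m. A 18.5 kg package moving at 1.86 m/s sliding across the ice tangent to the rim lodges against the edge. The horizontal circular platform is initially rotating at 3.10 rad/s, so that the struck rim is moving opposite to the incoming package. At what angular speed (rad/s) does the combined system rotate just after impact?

|ω_f| ≈ 1.34 rad/s

About the central axle the impulsive forces during the collision are internal, so angular momentum about that axis is conserved.
I_p = ½(65.9)(1.04)² = 35.64 kg·m². Taking the sense of the package's angular momentum as positive, L_{package} = m v R = (18.5)(1.86)(1.04) = 35.79 kg·m²/s.
L_i = −I_p ω_p + m v R = −(35.64)(3.10) + 35.79 = -74.69 kg·m²/s.
After sticking, I_f = I_p + m R² = 35.64 + (18.5)(1.04)² = 55.65 kg·m².
ω_f = L_i / I_f = -74.69 / 55.65 = -1.342 rad/s.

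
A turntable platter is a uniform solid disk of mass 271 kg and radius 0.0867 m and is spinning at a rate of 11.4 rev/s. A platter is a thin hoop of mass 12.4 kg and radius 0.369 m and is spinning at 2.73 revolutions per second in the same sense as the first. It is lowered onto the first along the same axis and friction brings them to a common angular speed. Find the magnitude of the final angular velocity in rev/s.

|ω_f| ≈ 5.99 rev/s

The coupling torques are internal; angular momentum about the shared axis is conserved.
Moments of inertia: I_A = ½(271)(0.0867)² = 1.019 kg·m²; I_B = (12.4)(0.369)² = 1.688 kg·m².
Taking A's sense as positive: L = (1.019)(11.4) + (1.688)(2.73) = 16.22 kg·m²·rev/s.
Combined I = 1.019 + 1.688 = 2.707 kg·m².
ω_f = L / I = 16.22 / 2.707 = 5.992 rev/s.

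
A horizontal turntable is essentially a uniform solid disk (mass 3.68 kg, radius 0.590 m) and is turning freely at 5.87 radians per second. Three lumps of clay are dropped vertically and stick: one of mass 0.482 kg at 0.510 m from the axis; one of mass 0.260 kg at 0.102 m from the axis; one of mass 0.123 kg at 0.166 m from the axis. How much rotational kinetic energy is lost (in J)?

No external torque acts about the axis; L_before = L_after.
I_p = ½(3.68)(0.590)² = 0.6405 kg·m².
Added inertia Σmr² = (0.482)(0.510)² + (0.260)(0.102)² + (0.123)(0.166)² = 0.1315 kg·m²; I_f = 0.6405 + 0.1315 = 0.7720 kg·m².
ω_f = I_p ω_i / I_f = (0.6405)(5.87) / 0.7720 = 4.870 rad/s.
KE_i = ½(0.6405)(5.870 rad/s)² = 11.03 J; KE_f = ½(0.7720)(4.870)² = 9.156 J.

energy lost ≈ 1.88 J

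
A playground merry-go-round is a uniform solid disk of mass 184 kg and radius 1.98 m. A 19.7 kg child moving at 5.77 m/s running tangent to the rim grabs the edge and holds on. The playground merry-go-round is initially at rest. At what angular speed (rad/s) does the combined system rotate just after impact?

|ω_f| ≈ 0.514 rad/s

The axle reaction passes through the axle and exerts no torque about it; angular momentum about the axle is conserved through the impact.
I_p = ½(184)(1.98)² = 360.7 kg·m². Taking the sense of the child's angular momentum as positive, L_{child} = m v R = (19.7)(5.77)(1.98) = 225.1 kg·m²/s.
L_i = 0 + 225.1 = 225.1 kg·m²/s.
After sticking, I_f = I_p + m R² = 360.7 + (19.7)(1.98)² = 437.9 kg·m².
ω_f = L_i / I_f = 225.1 / 437.9 = 0.5140 rad/s.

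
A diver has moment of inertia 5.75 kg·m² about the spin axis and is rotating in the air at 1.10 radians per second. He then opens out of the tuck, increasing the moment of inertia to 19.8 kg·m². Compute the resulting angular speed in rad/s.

No external torque acts about the spin axis, so angular momentum is conserved.
ω₂ = I₁ω₁ / I₂ = (5.750)(1.10 rad/s) / (19.80) = 0.3194 rad/s.

ω₂ ≈ 0.319 rad/s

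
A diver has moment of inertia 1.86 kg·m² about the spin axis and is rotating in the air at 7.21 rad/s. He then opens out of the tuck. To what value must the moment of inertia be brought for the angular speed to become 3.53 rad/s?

I₂ ≈ 3.80 kg·m²

Angular momentum about the spin axis is conserved since the torque about it is zero.
I₂ = I₁ω₁ / ω₂ = (1.86)(7.21) / (3.53) = 3.799 kg·m².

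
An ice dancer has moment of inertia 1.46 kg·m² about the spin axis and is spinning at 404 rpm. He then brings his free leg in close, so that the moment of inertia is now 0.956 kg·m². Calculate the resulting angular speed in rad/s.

With no external torque about the axis, L is conserved: I₁ω₁ = I₂ω₂.
ω₂ = I₁ω₁ / I₂ = (1.460)(404 rpm) / (0.9560) = 617.0 rpm = 64.61 rad/s.

ω₂ ≈ 64.6 rad/s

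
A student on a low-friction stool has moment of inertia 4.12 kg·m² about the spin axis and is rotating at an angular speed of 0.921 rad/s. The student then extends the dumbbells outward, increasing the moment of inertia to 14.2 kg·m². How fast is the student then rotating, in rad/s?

ω₂ ≈ 0.267 rad/s

With no external torque about the axis, L is conserved: I₁ω₁ = I₂ω₂.
ω₂ = I₁ω₁ / I₂ = (4.120)(0.921 rad/s) / (14.20) = 0.2672 rad/s.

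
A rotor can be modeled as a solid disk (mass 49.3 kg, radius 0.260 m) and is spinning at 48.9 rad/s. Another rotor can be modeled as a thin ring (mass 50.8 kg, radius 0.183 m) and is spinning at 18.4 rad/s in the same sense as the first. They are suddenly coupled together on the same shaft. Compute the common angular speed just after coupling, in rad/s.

No external torque acts about the common axis, so total angular momentum is conserved.
Moments of inertia: I_A = ½(49.3)(0.260)² = 1.666 kg·m²; I_B = (50.8)(0.183)² = 1.701 kg·m².
Taking A's sense as positive: L = (1.666)(48.9) + (1.701)(18.4) = 112.8 kg·m²·rad/s.
Combined I = 1.666 + 1.701 = 3.368 kg·m².
ω_f = L / I = 112.8 / 3.368 = 33.49 rad/s.

|ω_f| ≈ 33.5 rad/s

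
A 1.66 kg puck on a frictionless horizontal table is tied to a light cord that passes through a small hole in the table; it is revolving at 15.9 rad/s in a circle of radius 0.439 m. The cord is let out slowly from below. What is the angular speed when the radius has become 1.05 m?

ω₂ ≈ 2.78 rad/s

No torque about the axis ⇒ m r₁² ω₁ = m r₂² ω₂.
ω₂ = ω₁ (r₁/r₂)² = (15.9)(0.439/1.05)² = 2.779 rad/s.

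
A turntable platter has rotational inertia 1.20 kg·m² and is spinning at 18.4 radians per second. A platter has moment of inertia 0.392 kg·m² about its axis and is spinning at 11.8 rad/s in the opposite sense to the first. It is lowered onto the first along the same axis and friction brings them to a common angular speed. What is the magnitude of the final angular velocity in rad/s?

|ω_f| ≈ 11.0 rad/s

The coupling torques are internal; angular momentum about the shared axis is conserved.
Taking A's sense as positive: L = (1.200)(18.4) − (0.3920)(11.8) = 17.45 kg·m²·rad/s.
Combined I = 1.200 + 0.3920 = 1.592 kg·m².
ω_f = L / I = 17.45 / 1.592 = 10.96 rad/s.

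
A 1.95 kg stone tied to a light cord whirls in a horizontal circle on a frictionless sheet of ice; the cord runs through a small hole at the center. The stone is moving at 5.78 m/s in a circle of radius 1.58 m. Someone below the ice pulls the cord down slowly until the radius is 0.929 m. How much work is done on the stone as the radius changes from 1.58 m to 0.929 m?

The only horizontal force on the mass is along the cord (radial), so it exerts no torque about the hole and angular momentum m v r is conserved.
v₂ = v₁ r₁ / r₂ = (5.78)(1.58) / (0.929) = 9.830 m/s.
W = ΔKE = ½m(v₂² − v₁²) = 61.65 J.

W ≈ 61.6 J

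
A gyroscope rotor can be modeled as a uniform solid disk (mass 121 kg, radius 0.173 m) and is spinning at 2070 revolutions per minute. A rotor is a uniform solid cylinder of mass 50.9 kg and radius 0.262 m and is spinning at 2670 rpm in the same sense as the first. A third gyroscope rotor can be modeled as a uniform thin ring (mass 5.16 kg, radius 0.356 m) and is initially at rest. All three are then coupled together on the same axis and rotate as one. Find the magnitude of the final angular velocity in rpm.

The coupling torques are internal; angular momentum about the shared axis is conserved.
Moments of inertia: I_A = ½(121)(0.173)² = 1.811 kg·m²; I_B = ½(50.9)(0.262)² = 1.747 kg·m²; I_C = (5.16)(0.356)² = 0.6540 kg·m².
Taking A's sense as positive: L = (1.811)(2070) + (1.747)(2670) = 8413 kg·m²·rpm.
Combined I = 1.811 + 1.747 + 0.6540 = 4.212 kg·m².
ω_f = L / I = 8413 / 4.212 = 1997 rpm.

|ω_f| ≈ 2000 rpm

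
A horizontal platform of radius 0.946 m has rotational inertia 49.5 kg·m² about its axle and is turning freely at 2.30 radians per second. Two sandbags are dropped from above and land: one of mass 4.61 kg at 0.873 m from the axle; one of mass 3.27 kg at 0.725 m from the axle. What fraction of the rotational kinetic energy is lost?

fraction ≈ 0.0956

The added mass arrives with no angular momentum about the axle, and any external torque about the axle is negligible, so the system's angular momentum is conserved.
Added inertia Σmr² = (4.61)(0.873)² + (3.27)(0.725)² = 5.232 kg·m²; I_f = 49.50 + 5.232 = 54.73 kg·m².
ω_f = I_p ω_i / I_f = (49.50)(2.30) / 54.73 = 2.080 rad/s.
KE_i = ½(49.50)(2.300 rad/s)² = 130.9 J; KE_f = ½(54.73)(2.080)² = 118.4 J.
Fraction lost = 0.09560.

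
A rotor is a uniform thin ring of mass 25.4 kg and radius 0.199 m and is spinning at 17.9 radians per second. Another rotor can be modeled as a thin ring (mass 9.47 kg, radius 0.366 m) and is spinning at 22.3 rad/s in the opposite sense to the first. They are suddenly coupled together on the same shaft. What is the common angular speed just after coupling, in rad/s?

|ω_f| ≈ 4.52 rad/s

The coupling torques are internal; angular momentum about the shared axis is conserved.
Moments of inertia: I_A = (25.4)(0.199)² = 1.006 kg·m²; I_B = (9.47)(0.366)² = 1.269 kg·m².
Taking A's sense as positive: L = (1.006)(17.9) − (1.269)(22.3) = -10.28 kg·m²·rad/s.
Combined I = 1.006 + 1.269 = 2.274 kg·m².
ω_f = L / I = -10.28 / 2.274 = -4.522 rad/s.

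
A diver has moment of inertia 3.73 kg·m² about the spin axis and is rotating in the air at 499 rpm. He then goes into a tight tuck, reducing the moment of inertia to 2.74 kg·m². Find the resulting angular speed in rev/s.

ω₂ ≈ 11.3 rev/s

Angular momentum about the spin axis is conserved since the torque about it is zero.
ω₂ = I₁ω₁ / I₂ = (3.730)(499 rpm) / (2.740) = 679.3 rpm = 11.32 rev/s.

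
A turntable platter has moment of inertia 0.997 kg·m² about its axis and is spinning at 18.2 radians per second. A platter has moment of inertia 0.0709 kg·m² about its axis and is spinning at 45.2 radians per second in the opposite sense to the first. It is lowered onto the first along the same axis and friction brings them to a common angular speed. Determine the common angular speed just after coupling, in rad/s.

No external torque acts about the common axis, so total angular momentum is conserved.
Taking A's sense as positive: L = (0.9970)(18.2) − (0.07090)(45.2) = 14.94 kg·m²·rad/s.
Combined I = 0.9970 + 0.07090 = 1.068 kg·m².
ω_f = L / I = 14.94 / 1.068 = 13.99 rad/s.

|ω_f| ≈ 14.0 rad/s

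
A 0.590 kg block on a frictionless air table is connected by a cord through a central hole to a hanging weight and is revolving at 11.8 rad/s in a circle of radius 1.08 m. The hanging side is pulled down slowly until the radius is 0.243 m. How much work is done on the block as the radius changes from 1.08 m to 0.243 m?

No torque about the axis ⇒ m r₁² ω₁ = m r₂² ω₂.
ω₂ = ω₁ (r₁/r₂)² = (11.8)(1.08/0.243)² = 233.1 rad/s.
W = ΔKE = ½m(v₂² − v₁²) = 898.5 J.

W ≈ 898 J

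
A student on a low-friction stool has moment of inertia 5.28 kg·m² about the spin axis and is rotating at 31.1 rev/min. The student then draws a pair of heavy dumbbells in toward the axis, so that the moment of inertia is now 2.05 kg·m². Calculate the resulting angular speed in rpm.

ω₂ ≈ 80.1 rpm

No external torque acts about the spin axis, so angular momentum is conserved.
ω₂ = I₁ω₁ / I₂ = (5.280)(31.1 rpm) / (2.050) = 80.10 rpm.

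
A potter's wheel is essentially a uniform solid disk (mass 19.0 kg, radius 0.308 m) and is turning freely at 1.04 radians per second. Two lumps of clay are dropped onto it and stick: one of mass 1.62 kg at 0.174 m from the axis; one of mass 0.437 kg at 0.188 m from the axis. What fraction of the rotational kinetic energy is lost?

fraction ≈ 0.0668

No external torque acts about the axis; L_before = L_after.
I_p = ½(19.0)(0.308)² = 0.9012 kg·m².
Added inertia Σmr² = (1.62)(0.174)² + (0.437)(0.188)² = 0.06449 kg·m²; I_f = 0.9012 + 0.06449 = 0.9657 kg·m².
ω_f = I_p ω_i / I_f = (0.9012)(1.04) / 0.9657 = 0.9705 rad/s.
KE_i = ½(0.9012)(1.040 rad/s)² = 0.4874 J; KE_f = ½(0.9657)(0.9705)² = 0.4548 J.
Fraction lost = 0.06678.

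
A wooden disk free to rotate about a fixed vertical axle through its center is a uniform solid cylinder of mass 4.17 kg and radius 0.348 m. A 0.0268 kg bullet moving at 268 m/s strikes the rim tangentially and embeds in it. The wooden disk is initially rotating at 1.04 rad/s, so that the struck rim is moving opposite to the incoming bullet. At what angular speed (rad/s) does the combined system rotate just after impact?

About the axle the impulsive forces during the collision are internal, so angular momentum about that axis is conserved.
I_p = ½(4.17)(0.348)² = 0.2525 kg·m². Taking the sense of the bullet's angular momentum as positive, L_{bullet} = m v R = (0.0268)(268)(0.348) = 2.499 kg·m²/s.
L_i = −I_p ω_p + m v R = −(0.2525)(1.04) + 2.499 = 2.237 kg·m²/s.
After sticking, I_f = I_p + m R² = 0.2525 + (0.0268)(0.348)² = 0.2557 kg·m².
ω_f = L_i / I_f = 2.237 / 0.2557 = 8.746 rad/s.

|ω_f| ≈ 8.75 rad/s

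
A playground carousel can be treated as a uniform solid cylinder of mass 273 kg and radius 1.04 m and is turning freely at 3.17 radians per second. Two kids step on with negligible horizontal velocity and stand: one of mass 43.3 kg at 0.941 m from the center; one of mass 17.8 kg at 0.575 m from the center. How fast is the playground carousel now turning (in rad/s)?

ω_f ≈ 2.44 rad/s

The added mass arrives with no angular momentum about the center, and any external torque about the center is negligible, so the system's angular momentum is conserved.
I_p = ½(273)(1.04)² = 147.6 kg·m².
Added inertia Σmr² = (43.3)(0.941)² + (17.8)(0.575)² = 44.23 kg·m²; I_f = 147.6 + 44.23 = 191.9 kg·m².
ω_f = I_p ω_i / I_f = (147.6)(3.17) / 191.9 = 2.439 rad/s.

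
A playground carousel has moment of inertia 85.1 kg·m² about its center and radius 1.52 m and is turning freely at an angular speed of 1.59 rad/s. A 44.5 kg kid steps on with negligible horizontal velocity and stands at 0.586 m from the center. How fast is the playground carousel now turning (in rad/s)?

ω_f ≈ 1.35 rad/s

The added mass arrives with no angular momentum about the center, and any external torque about the center is negligible, so the system's angular momentum is conserved.
Added inertia Σmr² = (44.5)(0.586)² = 15.28 kg·m²; I_f = 85.10 + 15.28 = 100.4 kg·m².
ω_f = I_p ω_i / I_f = (85.10)(1.59) / 100.4 = 1.348 rad/s.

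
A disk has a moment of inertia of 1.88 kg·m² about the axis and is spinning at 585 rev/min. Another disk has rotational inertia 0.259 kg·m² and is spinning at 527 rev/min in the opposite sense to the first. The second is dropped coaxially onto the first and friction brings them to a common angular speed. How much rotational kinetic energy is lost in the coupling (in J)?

No external torque acts about the common axis, so total angular momentum is conserved.
Taking A's sense as positive: L = (1.880)(585) − (0.2590)(527) = 963.3 kg·m²·rpm.
Combined I = 1.880 + 0.2590 = 2.139 kg·m².
ω_f = L / I = 963.3 / 2.139 = 450.4 rpm.
KE_i = ½ΣIω² = 3922 J; KE_f = ½(2.139)(47.16)² = 2379 J.

ΔKE lost ≈ 1540 J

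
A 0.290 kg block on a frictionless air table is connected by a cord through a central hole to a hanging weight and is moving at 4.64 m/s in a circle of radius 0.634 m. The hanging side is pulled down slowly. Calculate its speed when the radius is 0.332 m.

v₂ ≈ 8.86 m/s

Central (radial) force ⇒ zero torque about the center ⇒ m v r is constant.
v₂ = v₁ r₁ / r₂ = (4.64)(0.634) / (0.332) = 8.861 m/s.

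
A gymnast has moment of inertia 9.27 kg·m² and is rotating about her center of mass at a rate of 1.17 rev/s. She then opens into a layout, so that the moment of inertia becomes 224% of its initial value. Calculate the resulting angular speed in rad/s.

ω₂ ≈ 3.28 rad/s

No external torque acts about the spin axis, so angular momentum is conserved.
I₂ = 2.24 × 9.27 = 20.76 kg·m².
ω₂ = I₁ω₁ / I₂ = (9.270)(1.17 rev/s) / (20.76) = 0.5223 rev/s = 3.282 rad/s.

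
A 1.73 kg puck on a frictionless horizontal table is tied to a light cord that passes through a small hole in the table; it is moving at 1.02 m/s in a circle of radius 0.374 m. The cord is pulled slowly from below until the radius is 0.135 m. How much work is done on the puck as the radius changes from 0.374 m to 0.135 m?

W ≈ 6.01 J

The only horizontal force on the mass is along the cord (radial), so it exerts no torque about the hole and angular momentum m v r is conserved.
v₂ = v₁ r₁ / r₂ = (1.02)(0.374) / (0.135) = 2.826 m/s.
W = ΔKE = ½m(v₂² − v₁²) = 6.007 J.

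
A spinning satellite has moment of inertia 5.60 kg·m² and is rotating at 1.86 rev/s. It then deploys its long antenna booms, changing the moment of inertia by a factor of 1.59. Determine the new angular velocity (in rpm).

No external torque acts about the spin axis, so angular momentum is conserved.
I₂ = 1.59 × 5.60 = 8.904 kg·m².
ω₂ = I₁ω₁ / I₂ = (5.600)(1.86 rev/s) / (8.904) = 1.170 rev/s = 70.19 rpm.

ω₂ ≈ 70.2 rpm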